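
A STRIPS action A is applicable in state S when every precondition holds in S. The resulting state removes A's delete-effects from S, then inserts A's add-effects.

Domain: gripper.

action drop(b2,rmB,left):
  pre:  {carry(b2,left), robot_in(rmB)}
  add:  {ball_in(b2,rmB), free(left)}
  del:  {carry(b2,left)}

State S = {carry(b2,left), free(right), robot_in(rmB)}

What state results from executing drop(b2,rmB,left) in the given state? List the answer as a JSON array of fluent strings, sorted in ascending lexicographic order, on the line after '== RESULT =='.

Progress:
  pre ⊆ S: {carry(b2,left), robot_in(rmB)} ⊆ S  — applicable
  S \ del = {free(right), robot_in(rmB)}
  ∪ add   = {ball_in(b2,rmB), free(left), free(right), robot_in(rmB)}

== RESULT ==
["ball_in(b2,rmB)", "free(left)", "free(right)", "robot_in(rmB)"]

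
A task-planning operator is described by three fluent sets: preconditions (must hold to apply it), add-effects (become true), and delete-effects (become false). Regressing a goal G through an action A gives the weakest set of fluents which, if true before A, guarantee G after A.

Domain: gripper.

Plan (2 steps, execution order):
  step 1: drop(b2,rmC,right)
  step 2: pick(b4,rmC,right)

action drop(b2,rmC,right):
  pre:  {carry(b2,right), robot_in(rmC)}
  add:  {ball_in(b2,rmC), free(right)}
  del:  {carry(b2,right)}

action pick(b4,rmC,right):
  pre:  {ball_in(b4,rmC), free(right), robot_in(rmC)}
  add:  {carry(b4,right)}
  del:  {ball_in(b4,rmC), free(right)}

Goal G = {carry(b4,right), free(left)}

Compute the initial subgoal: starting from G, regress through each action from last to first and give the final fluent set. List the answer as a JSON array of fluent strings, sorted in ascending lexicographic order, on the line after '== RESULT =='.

Work backward from the goal:
  through step 2 (pick(b4,rmC,right)): drop {carry(b4,right)}, keep {free(left)}, require {ball_in(b4,rmC), free(right), robot_in(rmC)}
    → {ball_in(b4,rmC), free(left), free(right), robot_in(rmC)}
  through step 1 (drop(b2,rmC,right)): drop {free(right)}, keep {ball_in(b4,rmC), free(left), robot_in(rmC)}, require {carry(b2,right), robot_in(rmC)}
    → {ball_in(b4,rmC), carry(b2,right), free(left), robot_in(rmC)}

== RESULT ==
["ball_in(b4,rmC)", "carry(b2,right)", "free(left)", "robot_in(rmC)"]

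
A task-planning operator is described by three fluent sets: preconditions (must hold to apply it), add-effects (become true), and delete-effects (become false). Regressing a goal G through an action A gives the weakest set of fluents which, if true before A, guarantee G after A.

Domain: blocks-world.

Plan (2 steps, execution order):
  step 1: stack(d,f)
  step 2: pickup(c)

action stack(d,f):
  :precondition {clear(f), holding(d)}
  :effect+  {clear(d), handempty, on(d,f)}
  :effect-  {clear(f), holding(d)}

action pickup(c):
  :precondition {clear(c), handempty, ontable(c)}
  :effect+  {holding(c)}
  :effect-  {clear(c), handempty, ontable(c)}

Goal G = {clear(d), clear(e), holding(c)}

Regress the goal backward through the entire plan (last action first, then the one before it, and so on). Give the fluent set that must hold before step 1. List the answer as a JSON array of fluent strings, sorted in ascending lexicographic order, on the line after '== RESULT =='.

Work backward from the goal:
  through step 2 (pickup(c)): drop {holding(c)}, keep {clear(d), clear(e)}, require {clear(c), handempty, ontable(c)}
    → {clear(c), clear(d), clear(e), handempty, ontable(c)}
  through step 1 (stack(d,f)): drop {clear(d), handempty}, keep {clear(c), clear(e), ontable(c)}, require {clear(f), holding(d)}
    → {clear(c), clear(e), clear(f), holding(d), ontable(c)}

== RESULT ==
["clear(c)", "clear(e)", "clear(f)", "holding(d)", "ontable(c)"]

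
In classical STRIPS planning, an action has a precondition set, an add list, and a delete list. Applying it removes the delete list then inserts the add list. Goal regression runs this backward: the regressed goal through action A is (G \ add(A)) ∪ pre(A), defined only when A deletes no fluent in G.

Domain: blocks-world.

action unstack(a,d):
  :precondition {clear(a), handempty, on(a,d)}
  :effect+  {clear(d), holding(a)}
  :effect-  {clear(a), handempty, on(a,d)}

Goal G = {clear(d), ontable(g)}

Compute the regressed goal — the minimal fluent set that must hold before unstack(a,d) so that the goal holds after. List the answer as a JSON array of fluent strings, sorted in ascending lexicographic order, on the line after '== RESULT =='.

Regress:
  G ∩ del = {}  (empty — regression defined)
  G \ add = {clear(d), ontable(g)} \ {clear(d), holding(a)} = {ontable(g)}
  ∪ pre   = {ontable(g)} ∪ {clear(a), handempty, on(a,d)}
          = {clear(a), handempty, on(a,d), ontable(g)}

== RESULT ==
["clear(a)", "handempty", "on(a,d)", "ontable(g)"]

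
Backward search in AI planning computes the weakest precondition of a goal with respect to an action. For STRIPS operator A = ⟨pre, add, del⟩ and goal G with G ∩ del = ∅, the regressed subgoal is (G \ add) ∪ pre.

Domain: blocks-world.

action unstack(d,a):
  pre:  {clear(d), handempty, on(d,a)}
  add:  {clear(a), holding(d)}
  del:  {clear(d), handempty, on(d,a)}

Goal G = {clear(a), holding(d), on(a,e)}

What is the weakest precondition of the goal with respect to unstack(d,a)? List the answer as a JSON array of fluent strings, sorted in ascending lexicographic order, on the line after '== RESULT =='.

Compute (G \ add) ∪ pre:
  G ∩ del = {}  (empty — regression defined)
  G \ add = {clear(a), holding(d), on(a,e)} \ {clear(a), holding(d)} = {on(a,e)}
  ∪ pre   = {on(a,e)} ∪ {clear(d), handempty, on(d,a)}
          = {clear(d), handempty, on(a,e), on(d,a)}

== RESULT ==
["clear(d)", "handempty", "on(a,e)", "on(d,a)"]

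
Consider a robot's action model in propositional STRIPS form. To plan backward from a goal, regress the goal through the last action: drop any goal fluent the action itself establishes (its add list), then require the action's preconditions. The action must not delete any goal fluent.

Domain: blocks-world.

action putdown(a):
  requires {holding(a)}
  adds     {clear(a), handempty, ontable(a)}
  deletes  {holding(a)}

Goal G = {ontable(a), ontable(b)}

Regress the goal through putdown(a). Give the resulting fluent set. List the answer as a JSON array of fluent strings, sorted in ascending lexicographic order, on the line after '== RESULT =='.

Compute (G \ add) ∪ pre:
  G ∩ del = {}  (empty — regression defined)
  G \ add = {ontable(a), ontable(b)} \ {clear(a), handempty, ontable(a)} = {ontable(b)}
  ∪ pre   = {ontable(b)} ∪ {holding(a)}
          = {holding(a), ontable(b)}

== RESULT ==
["holding(a)", "ontable(b)"]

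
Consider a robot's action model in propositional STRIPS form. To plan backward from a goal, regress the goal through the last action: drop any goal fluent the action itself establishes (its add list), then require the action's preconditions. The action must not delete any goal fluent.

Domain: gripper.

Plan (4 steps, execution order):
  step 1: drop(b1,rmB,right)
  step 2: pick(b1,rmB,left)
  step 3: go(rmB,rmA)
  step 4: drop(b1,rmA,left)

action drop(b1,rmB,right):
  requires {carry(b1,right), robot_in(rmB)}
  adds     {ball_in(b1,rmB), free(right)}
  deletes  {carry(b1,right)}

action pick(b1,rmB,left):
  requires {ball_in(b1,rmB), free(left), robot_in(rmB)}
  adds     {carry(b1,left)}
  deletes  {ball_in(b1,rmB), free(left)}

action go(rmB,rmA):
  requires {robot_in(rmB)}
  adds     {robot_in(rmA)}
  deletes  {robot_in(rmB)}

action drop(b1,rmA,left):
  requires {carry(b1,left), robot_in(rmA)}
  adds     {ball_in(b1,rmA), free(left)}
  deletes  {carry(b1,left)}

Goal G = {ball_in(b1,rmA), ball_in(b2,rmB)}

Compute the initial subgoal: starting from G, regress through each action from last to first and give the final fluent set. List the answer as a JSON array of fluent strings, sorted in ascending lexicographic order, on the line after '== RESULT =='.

Work backward from the goal:
  through step 4 (drop(b1,rmA,left)): drop {ball_in(b1,rmA)}, keep {ball_in(b2,rmB)}, require {carry(b1,left), robot_in(rmA)}
    → {ball_in(b2,rmB), carry(b1,left), robot_in(rmA)}
  through step 3 (go(rmB,rmA)): drop {robot_in(rmA)}, keep {ball_in(b2,rmB), carry(b1,left)}, require {robot_in(rmB)}
    → {ball_in(b2,rmB), carry(b1,left), robot_in(rmB)}
  through step 2 (pick(b1,rmB,left)): drop {carry(b1,left)}, keep {ball_in(b2,rmB), robot_in(rmB)}, require {ball_in(b1,rmB), free(left), robot_in(rmB)}
    → {ball_in(b1,rmB), ball_in(b2,rmB), free(left), robot_in(rmB)}
  through step 1 (drop(b1,rmB,right)): drop {ball_in(b1,rmB)}, keep {ball_in(b2,rmB), free(left), robot_in(rmB)}, require {carry(b1,right), robot_in(rmB)}
    → {ball_in(b2,rmB), carry(b1,right), free(left), robot_in(rmB)}

== RESULT ==
["ball_in(b2,rmB)", "carry(b1,right)", "free(left)", "robot_in(rmB)"]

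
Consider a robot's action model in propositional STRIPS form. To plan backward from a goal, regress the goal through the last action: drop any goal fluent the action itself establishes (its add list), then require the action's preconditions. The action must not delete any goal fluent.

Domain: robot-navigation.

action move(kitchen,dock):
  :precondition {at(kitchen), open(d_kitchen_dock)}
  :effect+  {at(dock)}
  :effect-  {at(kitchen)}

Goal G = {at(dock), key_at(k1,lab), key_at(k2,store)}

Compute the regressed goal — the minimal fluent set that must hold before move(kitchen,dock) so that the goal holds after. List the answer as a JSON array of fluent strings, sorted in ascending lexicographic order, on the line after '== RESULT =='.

Compute (G \ add) ∪ pre:
  G ∩ del = {}  (empty — regression defined)
  G \ add = {at(dock), key_at(k1,lab), key_at(k2,store)} \ {at(dock)} = {key_at(k1,lab), key_at(k2,store)}
  ∪ pre   = {key_at(k1,lab), key_at(k2,store)} ∪ {at(kitchen), open(d_kitchen_dock)}
          = {at(kitchen), key_at(k1,lab), key_at(k2,store), open(d_kitchen_dock)}

== RESULT ==
["at(kitchen)", "key_at(k1,lab)", "key_at(k2,store)", "open(d_kitchen_dock)"]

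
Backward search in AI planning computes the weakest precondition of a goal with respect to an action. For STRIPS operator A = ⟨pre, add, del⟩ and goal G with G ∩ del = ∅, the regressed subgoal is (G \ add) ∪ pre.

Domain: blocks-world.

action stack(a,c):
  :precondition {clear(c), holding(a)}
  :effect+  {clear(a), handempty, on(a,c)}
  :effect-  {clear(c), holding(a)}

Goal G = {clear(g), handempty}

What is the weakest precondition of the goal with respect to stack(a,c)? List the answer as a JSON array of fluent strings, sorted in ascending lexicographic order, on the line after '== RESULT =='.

Regress:
  G ∩ del = {}  (empty — regression defined)
  G \ add = {clear(g), handempty} \ {clear(a), handempty, on(a,c)} = {clear(g)}
  ∪ pre   = {clear(g)} ∪ {clear(c), holding(a)}
          = {clear(c), clear(g), holding(a)}

== RESULT ==
["clear(c)", "clear(g)", "holding(a)"]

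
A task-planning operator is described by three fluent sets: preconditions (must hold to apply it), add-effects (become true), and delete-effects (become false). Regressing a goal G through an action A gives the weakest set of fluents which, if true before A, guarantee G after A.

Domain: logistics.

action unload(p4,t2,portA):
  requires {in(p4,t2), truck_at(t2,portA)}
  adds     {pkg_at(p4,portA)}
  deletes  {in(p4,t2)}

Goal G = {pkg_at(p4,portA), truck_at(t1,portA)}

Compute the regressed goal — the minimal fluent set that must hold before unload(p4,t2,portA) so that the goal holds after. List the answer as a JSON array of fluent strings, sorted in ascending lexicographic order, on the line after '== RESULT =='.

Compute (G \ add) ∪ pre:
  G ∩ del = {}  (empty — regression defined)
  G \ add = {pkg_at(p4,portA), truck_at(t1,portA)} \ {pkg_at(p4,portA)} = {truck_at(t1,portA)}
  ∪ pre   = {truck_at(t1,portA)} ∪ {in(p4,t2), truck_at(t2,portA)}
          = {in(p4,t2), truck_at(t1,portA), truck_at(t2,portA)}

== RESULT ==
["in(p4,t2)", "truck_at(t1,portA)", "truck_at(t2,portA)"]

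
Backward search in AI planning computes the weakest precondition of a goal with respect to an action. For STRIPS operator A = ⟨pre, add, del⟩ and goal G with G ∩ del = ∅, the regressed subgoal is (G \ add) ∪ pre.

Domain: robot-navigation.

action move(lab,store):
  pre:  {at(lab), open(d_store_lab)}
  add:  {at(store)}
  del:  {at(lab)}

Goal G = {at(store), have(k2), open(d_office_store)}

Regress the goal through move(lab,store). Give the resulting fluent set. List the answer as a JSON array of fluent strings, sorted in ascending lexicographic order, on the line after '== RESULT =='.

Regress:
  G ∩ del = {}  (empty — regression defined)
  G \ add = {at(store), have(k2), open(d_office_store)} \ {at(store)} = {have(k2), open(d_office_store)}
  ∪ pre   = {have(k2), open(d_office_store)} ∪ {at(lab), open(d_store_lab)}
          = {at(lab), have(k2), open(d_office_store), open(d_store_lab)}

== RESULT ==
["at(lab)", "have(k2)", "open(d_office_store)", "open(d_store_lab)"]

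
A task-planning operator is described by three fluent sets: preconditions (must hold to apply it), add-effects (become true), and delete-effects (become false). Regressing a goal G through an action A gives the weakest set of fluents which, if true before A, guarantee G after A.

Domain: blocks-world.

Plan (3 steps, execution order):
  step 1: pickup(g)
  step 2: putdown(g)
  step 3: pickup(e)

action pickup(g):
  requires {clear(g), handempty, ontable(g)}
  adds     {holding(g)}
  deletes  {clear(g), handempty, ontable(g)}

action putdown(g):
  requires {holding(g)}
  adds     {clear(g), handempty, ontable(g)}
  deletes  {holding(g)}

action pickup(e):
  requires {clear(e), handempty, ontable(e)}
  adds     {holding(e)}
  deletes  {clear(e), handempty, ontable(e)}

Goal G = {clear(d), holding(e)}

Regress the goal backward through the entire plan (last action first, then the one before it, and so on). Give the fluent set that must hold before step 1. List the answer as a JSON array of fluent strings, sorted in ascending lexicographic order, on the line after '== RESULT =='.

Regress step by step:
  through step 3 (pickup(e)): drop {holding(e)}, keep {clear(d)}, require {clear(e), handempty, ontable(e)}
    → {clear(d), clear(e), handempty, ontable(e)}
  through step 2 (putdown(g)): drop {handempty}, keep {clear(d), clear(e), ontable(e)}, require {holding(g)}
    → {clear(d), clear(e), holding(g), ontable(e)}
  through step 1 (pickup(g)): drop {holding(g)}, keep {clear(d), clear(e), ontable(e)}, require {clear(g), handempty, ontable(g)}
    → {clear(d), clear(e), clear(g), handempty, ontable(e), ontable(g)}

== RESULT ==
["clear(d)", "clear(e)", "clear(g)", "handempty", "ontable(e)", "ontable(g)"]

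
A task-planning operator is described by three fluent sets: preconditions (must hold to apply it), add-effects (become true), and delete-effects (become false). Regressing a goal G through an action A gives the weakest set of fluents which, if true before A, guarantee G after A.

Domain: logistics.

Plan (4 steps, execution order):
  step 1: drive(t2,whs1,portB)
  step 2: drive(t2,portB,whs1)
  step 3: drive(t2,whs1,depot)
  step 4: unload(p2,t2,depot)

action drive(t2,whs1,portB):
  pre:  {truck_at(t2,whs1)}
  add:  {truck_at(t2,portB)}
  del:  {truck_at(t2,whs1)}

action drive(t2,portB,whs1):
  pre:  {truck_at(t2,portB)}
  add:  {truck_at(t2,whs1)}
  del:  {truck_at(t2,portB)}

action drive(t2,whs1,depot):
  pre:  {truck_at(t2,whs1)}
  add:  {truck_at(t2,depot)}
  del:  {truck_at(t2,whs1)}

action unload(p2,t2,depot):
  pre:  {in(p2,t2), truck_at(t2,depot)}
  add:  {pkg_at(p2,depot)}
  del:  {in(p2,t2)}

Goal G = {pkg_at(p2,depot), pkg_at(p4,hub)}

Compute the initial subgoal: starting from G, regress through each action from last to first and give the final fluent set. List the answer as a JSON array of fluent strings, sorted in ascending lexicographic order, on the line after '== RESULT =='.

Regress step by step:
  through step 4 (unload(p2,t2,depot)): drop {pkg_at(p2,depot)}, keep {pkg_at(p4,hub)}, require {in(p2,t2), truck_at(t2,depot)}
    → {in(p2,t2), pkg_at(p4,hub), truck_at(t2,depot)}
  through step 3 (drive(t2,whs1,depot)): drop {truck_at(t2,depot)}, keep {in(p2,t2), pkg_at(p4,hub)}, require {truck_at(t2,whs1)}
    → {in(p2,t2), pkg_at(p4,hub), truck_at(t2,whs1)}
  through step 2 (drive(t2,portB,whs1)): drop {truck_at(t2,whs1)}, keep {in(p2,t2), pkg_at(p4,hub)}, require {truck_at(t2,portB)}
    → {in(p2,t2), pkg_at(p4,hub), truck_at(t2,portB)}
  through step 1 (drive(t2,whs1,portB)): drop {truck_at(t2,portB)}, keep {in(p2,t2), pkg_at(p4,hub)}, require {truck_at(t2,whs1)}
    → {in(p2,t2), pkg_at(p4,hub), truck_at(t2,whs1)}

== RESULT ==
["in(p2,t2)", "pkg_at(p4,hub)", "truck_at(t2,whs1)"]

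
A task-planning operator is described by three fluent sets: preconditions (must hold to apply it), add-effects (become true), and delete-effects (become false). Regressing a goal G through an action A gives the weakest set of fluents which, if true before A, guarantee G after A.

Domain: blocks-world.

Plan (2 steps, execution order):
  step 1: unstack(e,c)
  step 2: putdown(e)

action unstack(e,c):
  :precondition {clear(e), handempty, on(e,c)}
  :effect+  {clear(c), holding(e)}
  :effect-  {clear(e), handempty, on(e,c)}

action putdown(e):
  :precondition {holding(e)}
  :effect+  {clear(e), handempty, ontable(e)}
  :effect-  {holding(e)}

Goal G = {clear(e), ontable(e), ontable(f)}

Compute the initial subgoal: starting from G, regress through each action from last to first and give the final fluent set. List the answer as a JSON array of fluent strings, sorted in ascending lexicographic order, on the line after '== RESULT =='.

Regress step by step:
  through step 2 (putdown(e)): drop {clear(e), ontable(e)}, keep {ontable(f)}, require {holding(e)}
    → {holding(e), ontable(f)}
  through step 1 (unstack(e,c)): drop {holding(e)}, keep {ontable(f)}, require {clear(e), handempty, on(e,c)}
    → {clear(e), handempty, on(e,c), ontable(f)}

== RESULT ==
["clear(e)", "handempty", "on(e,c)", "ontable(f)"]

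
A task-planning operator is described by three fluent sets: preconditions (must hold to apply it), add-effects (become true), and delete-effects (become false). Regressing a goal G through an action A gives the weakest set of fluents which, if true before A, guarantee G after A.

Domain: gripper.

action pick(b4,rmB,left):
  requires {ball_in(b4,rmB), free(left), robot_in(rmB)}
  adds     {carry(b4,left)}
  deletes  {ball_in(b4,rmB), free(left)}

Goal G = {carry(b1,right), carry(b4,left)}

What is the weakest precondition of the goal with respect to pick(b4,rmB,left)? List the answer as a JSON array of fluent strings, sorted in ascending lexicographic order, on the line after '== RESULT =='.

Compute (G \ add) ∪ pre:
  G ∩ del = {}  (empty — regression defined)
  G \ add = {carry(b1,right), carry(b4,left)} \ {carry(b4,left)} = {carry(b1,right)}
  ∪ pre   = {carry(b1,right)} ∪ {ball_in(b4,rmB), free(left), robot_in(rmB)}
          = {ball_in(b4,rmB), carry(b1,right), free(left), robot_in(rmB)}

== RESULT ==
["ball_in(b4,rmB)", "carry(b1,right)", "free(left)", "robot_in(rmB)"]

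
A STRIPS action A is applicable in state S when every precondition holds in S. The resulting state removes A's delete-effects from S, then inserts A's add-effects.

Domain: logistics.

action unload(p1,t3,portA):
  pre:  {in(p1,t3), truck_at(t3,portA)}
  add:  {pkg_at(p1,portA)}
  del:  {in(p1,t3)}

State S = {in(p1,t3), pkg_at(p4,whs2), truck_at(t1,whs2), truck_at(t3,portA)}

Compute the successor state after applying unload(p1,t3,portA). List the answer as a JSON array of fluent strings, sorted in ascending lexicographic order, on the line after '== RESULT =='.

Progress:
  pre ⊆ S: {in(p1,t3), truck_at(t3,portA)} ⊆ S  — applicable
  S \ del = {pkg_at(p4,whs2), truck_at(t1,whs2), truck_at(t3,portA)}
  ∪ add   = {pkg_at(p1,portA), pkg_at(p4,whs2), truck_at(t1,whs2), truck_at(t3,portA)}

== RESULT ==
["pkg_at(p1,portA)", "pkg_at(p4,whs2)", "truck_at(t1,whs2)", "truck_at(t3,portA)"]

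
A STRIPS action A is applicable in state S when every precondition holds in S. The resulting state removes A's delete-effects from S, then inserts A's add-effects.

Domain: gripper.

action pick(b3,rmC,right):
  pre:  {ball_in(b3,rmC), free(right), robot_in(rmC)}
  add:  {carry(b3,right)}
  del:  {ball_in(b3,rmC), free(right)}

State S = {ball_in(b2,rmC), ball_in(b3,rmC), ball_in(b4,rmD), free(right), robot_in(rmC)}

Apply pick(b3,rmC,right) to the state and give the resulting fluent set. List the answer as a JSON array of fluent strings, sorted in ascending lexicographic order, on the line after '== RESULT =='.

Compute (S \ del) ∪ add:
  pre ⊆ S: {ball_in(b3,rmC), free(right), robot_in(rmC)} ⊆ S  — applicable
  S \ del = {ball_in(b2,rmC), ball_in(b4,rmD), robot_in(rmC)}
  ∪ add   = {ball_in(b2,rmC), ball_in(b4,rmD), carry(b3,right), robot_in(rmC)}

== RESULT ==
["ball_in(b2,rmC)", "ball_in(b4,rmD)", "carry(b3,right)", "robot_in(rmC)"]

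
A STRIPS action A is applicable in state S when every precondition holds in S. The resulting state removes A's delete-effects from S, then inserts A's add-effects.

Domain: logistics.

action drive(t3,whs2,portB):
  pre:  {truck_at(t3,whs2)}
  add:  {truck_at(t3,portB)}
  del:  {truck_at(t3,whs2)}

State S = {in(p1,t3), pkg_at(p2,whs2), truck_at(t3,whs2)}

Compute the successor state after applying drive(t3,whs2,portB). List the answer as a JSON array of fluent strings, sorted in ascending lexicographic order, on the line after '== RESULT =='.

Progress:
  pre ⊆ S: {truck_at(t3,whs2)} ⊆ S  — applicable
  S \ del = {in(p1,t3), pkg_at(p2,whs2)}
  ∪ add   = {in(p1,t3), pkg_at(p2,whs2), truck_at(t3,portB)}

== RESULT ==
["in(p1,t3)", "pkg_at(p2,whs2)", "truck_at(t3,portB)"]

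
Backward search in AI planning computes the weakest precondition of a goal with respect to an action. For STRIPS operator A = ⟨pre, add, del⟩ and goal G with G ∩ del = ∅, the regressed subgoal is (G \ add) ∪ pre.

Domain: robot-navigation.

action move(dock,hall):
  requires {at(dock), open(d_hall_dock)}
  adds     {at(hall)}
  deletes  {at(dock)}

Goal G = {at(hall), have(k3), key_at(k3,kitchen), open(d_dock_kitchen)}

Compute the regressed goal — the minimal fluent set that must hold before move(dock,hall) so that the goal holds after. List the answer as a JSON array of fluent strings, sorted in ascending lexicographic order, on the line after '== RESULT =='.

Compute (G \ add) ∪ pre:
  G ∩ del = {}  (empty — regression defined)
  G \ add = {at(hall), have(k3), key_at(k3,kitchen), open(d_dock_kitchen)} \ {at(hall)} = {have(k3), key_at(k3,kitchen), open(d_dock_kitchen)}
  ∪ pre   = {have(k3), key_at(k3,kitchen), open(d_dock_kitchen)} ∪ {at(dock), open(d_hall_dock)}
          = {at(dock), have(k3), key_at(k3,kitchen), open(d_dock_kitchen), open(d_hall_dock)}

== RESULT ==
["at(dock)", "have(k3)", "key_at(k3,kitchen)", "open(d_dock_kitchen)", "open(d_hall_dock)"]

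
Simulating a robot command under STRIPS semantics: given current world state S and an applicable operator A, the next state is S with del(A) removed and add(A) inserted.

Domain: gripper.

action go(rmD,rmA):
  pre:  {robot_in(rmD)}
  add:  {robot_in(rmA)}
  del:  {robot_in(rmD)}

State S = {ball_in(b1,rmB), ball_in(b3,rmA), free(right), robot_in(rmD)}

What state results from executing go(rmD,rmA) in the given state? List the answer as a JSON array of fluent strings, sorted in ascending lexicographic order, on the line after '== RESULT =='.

Progress:
  pre ⊆ S: {robot_in(rmD)} ⊆ S  — applicable
  S \ del = {ball_in(b1,rmB), ball_in(b3,rmA), free(right)}
  ∪ add   = {ball_in(b1,rmB), ball_in(b3,rmA), free(right), robot_in(rmA)}

== RESULT ==
["ball_in(b1,rmB)", "ball_in(b3,rmA)", "free(right)", "robot_in(rmA)"]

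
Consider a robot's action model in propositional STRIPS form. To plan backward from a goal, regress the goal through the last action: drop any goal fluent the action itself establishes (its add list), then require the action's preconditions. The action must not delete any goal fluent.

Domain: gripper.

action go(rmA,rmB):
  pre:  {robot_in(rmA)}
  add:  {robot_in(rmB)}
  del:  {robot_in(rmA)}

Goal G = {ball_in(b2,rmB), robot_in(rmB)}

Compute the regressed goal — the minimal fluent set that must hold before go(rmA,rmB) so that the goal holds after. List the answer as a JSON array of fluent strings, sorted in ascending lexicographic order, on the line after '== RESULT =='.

Compute (G \ add) ∪ pre:
  G ∩ del = {}  (empty — regression defined)
  G \ add = {ball_in(b2,rmB), robot_in(rmB)} \ {robot_in(rmB)} = {ball_in(b2,rmB)}
  ∪ pre   = {ball_in(b2,rmB)} ∪ {robot_in(rmA)}
          = {ball_in(b2,rmB), robot_in(rmA)}

== RESULT ==
["ball_in(b2,rmB)", "robot_in(rmA)"]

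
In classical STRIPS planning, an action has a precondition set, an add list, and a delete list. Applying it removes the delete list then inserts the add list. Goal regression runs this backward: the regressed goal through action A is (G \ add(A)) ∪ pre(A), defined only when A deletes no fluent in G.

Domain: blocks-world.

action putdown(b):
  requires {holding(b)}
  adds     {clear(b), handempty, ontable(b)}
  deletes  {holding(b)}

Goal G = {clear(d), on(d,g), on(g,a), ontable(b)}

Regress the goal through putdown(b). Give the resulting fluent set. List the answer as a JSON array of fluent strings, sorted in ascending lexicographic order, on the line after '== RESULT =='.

Compute (G \ add) ∪ pre:
  G ∩ del = {}  (empty — regression defined)
  G \ add = {clear(d), on(d,g), on(g,a), ontable(b)} \ {clear(b), handempty, ontable(b)} = {clear(d), on(d,g), on(g,a)}
  ∪ pre   = {clear(d), on(d,g), on(g,a)} ∪ {holding(b)}
          = {clear(d), holding(b), on(d,g), on(g,a)}

== RESULT ==
["clear(d)", "holding(b)", "on(d,g)", "on(g,a)"]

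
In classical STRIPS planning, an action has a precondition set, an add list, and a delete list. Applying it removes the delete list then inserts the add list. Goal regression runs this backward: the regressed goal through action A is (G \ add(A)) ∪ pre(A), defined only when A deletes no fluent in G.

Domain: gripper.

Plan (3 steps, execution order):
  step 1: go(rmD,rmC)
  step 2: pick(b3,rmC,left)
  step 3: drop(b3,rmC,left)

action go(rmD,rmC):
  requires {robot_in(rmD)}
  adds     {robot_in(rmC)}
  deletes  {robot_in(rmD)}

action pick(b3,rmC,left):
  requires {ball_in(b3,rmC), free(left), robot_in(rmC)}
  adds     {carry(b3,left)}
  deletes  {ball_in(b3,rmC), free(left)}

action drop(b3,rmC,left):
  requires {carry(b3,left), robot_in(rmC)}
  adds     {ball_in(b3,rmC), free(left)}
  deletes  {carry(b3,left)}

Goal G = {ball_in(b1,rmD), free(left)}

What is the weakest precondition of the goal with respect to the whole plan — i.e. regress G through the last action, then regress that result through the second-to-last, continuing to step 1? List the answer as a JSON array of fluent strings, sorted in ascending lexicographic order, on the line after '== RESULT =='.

Regress step by step:
  through step 3 (drop(b3,rmC,left)): drop {free(left)}, keep {ball_in(b1,rmD)}, require {carry(b3,left), robot_in(rmC)}
    → {ball_in(b1,rmD), carry(b3,left), robot_in(rmC)}
  through step 2 (pick(b3,rmC,left)): drop {carry(b3,left)}, keep {ball_in(b1,rmD), robot_in(rmC)}, require {ball_in(b3,rmC), free(left), robot_in(rmC)}
    → {ball_in(b1,rmD), ball_in(b3,rmC), free(left), robot_in(rmC)}
  through step 1 (go(rmD,rmC)): drop {robot_in(rmC)}, keep {ball_in(b1,rmD), ball_in(b3,rmC), free(left)}, require {robot_in(rmD)}
    → {ball_in(b1,rmD), ball_in(b3,rmC), free(left), robot_in(rmD)}

== RESULT ==
["ball_in(b1,rmD)", "ball_in(b3,rmC)", "free(left)", "robot_in(rmD)"]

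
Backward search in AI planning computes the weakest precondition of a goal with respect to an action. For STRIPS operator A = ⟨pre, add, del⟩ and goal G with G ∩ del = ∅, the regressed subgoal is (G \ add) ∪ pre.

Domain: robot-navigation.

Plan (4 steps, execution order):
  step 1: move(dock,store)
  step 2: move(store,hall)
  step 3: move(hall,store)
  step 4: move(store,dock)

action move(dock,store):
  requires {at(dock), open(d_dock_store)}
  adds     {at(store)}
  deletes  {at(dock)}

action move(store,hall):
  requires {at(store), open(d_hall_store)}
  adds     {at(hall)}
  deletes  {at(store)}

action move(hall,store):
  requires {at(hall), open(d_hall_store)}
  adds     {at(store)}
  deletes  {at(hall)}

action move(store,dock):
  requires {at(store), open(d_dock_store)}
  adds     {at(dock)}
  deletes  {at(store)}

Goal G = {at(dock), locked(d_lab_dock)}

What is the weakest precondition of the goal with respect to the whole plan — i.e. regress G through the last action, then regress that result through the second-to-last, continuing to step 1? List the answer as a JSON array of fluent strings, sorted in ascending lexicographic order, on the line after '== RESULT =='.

Work backward from the goal:
  through step 4 (move(store,dock)): drop {at(dock)}, keep {locked(d_lab_dock)}, require {at(store), open(d_dock_store)}
    → {at(store), locked(d_lab_dock), open(d_dock_store)}
  through step 3 (move(hall,store)): drop {at(store)}, keep {locked(d_lab_dock), open(d_dock_store)}, require {at(hall), open(d_hall_store)}
    → {at(hall), locked(d_lab_dock), open(d_dock_store), open(d_hall_store)}
  through step 2 (move(store,hall)): drop {at(hall)}, keep {locked(d_lab_dock), open(d_dock_store), open(d_hall_store)}, require {at(store), open(d_hall_store)}
    → {at(store), locked(d_lab_dock), open(d_dock_store), open(d_hall_store)}
  through step 1 (move(dock,store)): drop {at(store)}, keep {locked(d_lab_dock), open(d_dock_store), open(d_hall_store)}, require {at(dock), open(d_dock_store)}
    → {at(dock), locked(d_lab_dock), open(d_dock_store), open(d_hall_store)}

== RESULT ==
["at(dock)", "locked(d_lab_dock)", "open(d_dock_store)", "open(d_hall_store)"]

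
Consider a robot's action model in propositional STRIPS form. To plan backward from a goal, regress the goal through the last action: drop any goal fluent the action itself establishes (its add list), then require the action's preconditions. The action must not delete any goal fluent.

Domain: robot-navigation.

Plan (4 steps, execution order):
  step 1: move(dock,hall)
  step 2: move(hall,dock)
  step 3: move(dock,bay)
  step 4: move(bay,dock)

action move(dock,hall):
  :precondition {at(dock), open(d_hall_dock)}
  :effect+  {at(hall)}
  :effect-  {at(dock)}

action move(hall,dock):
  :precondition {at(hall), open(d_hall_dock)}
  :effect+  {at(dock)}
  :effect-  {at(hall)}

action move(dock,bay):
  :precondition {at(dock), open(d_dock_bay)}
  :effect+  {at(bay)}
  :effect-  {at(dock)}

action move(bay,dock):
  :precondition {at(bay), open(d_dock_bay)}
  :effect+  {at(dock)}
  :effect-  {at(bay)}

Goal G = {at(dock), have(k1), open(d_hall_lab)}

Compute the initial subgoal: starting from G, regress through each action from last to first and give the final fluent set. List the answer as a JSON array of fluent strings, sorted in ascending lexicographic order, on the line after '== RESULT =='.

Work backward from the goal:
  through step 4 (move(bay,dock)): drop {at(dock)}, keep {have(k1), open(d_hall_lab)}, require {at(bay), open(d_dock_bay)}
    → {at(bay), have(k1), open(d_dock_bay), open(d_hall_lab)}
  through step 3 (move(dock,bay)): drop {at(bay)}, keep {have(k1), open(d_dock_bay), open(d_hall_lab)}, require {at(dock), open(d_dock_bay)}
    → {at(dock), have(k1), open(d_dock_bay), open(d_hall_lab)}
  through step 2 (move(hall,dock)): drop {at(dock)}, keep {have(k1), open(d_dock_bay), open(d_hall_lab)}, require {at(hall), open(d_hall_dock)}
    → {at(hall), have(k1), open(d_dock_bay), open(d_hall_dock), open(d_hall_lab)}
  through step 1 (move(dock,hall)): drop {at(hall)}, keep {have(k1), open(d_dock_bay), open(d_hall_dock), open(d_hall_lab)}, require {at(dock), open(d_hall_dock)}
    → {at(dock), have(k1), open(d_dock_bay), open(d_hall_dock), open(d_hall_lab)}

== RESULT ==
["at(dock)", "have(k1)", "open(d_dock_bay)", "open(d_hall_dock)", "open(d_hall_lab)"]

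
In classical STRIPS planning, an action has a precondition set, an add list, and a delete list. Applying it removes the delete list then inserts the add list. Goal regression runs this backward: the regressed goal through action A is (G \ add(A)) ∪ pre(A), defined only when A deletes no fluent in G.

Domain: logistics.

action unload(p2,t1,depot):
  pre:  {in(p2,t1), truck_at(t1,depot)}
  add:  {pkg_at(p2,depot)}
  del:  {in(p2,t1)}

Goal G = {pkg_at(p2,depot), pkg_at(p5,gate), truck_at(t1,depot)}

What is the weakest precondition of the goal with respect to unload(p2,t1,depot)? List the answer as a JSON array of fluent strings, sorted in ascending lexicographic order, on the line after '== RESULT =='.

Compute (G \ add) ∪ pre:
  G ∩ del = {}  (empty — regression defined)
  G \ add = {pkg_at(p2,depot), pkg_at(p5,gate), truck_at(t1,depot)} \ {pkg_at(p2,depot)} = {pkg_at(p5,gate), truck_at(t1,depot)}
  ∪ pre   = {pkg_at(p5,gate), truck_at(t1,depot)} ∪ {in(p2,t1), truck_at(t1,depot)}
          = {in(p2,t1), pkg_at(p5,gate), truck_at(t1,depot)}

== RESULT ==
["in(p2,t1)", "pkg_at(p5,gate)", "truck_at(t1,depot)"]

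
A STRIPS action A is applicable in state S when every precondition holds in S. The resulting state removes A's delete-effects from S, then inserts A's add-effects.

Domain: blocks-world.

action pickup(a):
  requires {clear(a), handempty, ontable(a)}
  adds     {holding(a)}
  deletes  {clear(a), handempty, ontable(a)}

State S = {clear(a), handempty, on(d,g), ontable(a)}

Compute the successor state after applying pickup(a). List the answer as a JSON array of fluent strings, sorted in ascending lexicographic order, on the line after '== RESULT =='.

Compute (S \ del) ∪ add:
  pre ⊆ S: {clear(a), handempty, ontable(a)} ⊆ S  — applicable
  S \ del = {on(d,g)}
  ∪ add   = {holding(a), on(d,g)}

== RESULT ==
["holding(a)", "on(d,g)"]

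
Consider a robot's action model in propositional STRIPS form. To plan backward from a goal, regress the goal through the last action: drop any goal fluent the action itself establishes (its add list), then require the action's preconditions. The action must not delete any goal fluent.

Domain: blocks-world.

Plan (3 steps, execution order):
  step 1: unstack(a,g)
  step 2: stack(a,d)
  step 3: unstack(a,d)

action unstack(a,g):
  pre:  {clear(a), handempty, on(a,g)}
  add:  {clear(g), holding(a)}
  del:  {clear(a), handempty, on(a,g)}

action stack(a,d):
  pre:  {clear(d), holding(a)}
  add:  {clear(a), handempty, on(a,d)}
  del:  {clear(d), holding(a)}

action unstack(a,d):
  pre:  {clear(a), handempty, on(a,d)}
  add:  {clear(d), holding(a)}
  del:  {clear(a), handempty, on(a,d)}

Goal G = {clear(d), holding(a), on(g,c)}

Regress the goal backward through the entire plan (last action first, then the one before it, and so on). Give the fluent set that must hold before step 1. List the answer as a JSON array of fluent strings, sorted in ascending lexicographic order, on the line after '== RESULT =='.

Regress step by step:
  through step 3 (unstack(a,d)): drop {clear(d), holding(a)}, keep {on(g,c)}, require {clear(a), handempty, on(a,d)}
    → {clear(a), handempty, on(a,d), on(g,c)}
  through step 2 (stack(a,d)): drop {clear(a), handempty, on(a,d)}, keep {on(g,c)}, require {clear(d), holding(a)}
    → {clear(d), holding(a), on(g,c)}
  through step 1 (unstack(a,g)): drop {holding(a)}, keep {clear(d), on(g,c)}, require {clear(a), handempty, on(a,g)}
    → {clear(a), clear(d), handempty, on(a,g), on(g,c)}

== RESULT ==
["clear(a)", "clear(d)", "handempty", "on(a,g)", "on(g,c)"]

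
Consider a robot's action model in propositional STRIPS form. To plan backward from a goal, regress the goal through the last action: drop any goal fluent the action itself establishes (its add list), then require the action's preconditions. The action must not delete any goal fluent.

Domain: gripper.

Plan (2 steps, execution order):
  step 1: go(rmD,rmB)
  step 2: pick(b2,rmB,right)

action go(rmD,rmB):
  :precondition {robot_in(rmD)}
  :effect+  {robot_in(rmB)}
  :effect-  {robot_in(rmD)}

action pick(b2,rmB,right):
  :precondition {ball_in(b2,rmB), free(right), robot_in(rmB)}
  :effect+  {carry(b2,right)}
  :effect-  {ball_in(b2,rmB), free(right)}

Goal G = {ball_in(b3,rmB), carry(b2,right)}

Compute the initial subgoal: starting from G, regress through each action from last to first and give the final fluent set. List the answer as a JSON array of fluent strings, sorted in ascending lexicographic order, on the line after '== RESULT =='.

Regress step by step:
  through step 2 (pick(b2,rmB,right)): drop {carry(b2,right)}, keep {ball_in(b3,rmB)}, require {ball_in(b2,rmB), free(right), robot_in(rmB)}
    → {ball_in(b2,rmB), ball_in(b3,rmB), free(right), robot_in(rmB)}
  through step 1 (go(rmD,rmB)): drop {robot_in(rmB)}, keep {ball_in(b2,rmB), ball_in(b3,rmB), free(right)}, require {robot_in(rmD)}
    → {ball_in(b2,rmB), ball_in(b3,rmB), free(right), robot_in(rmD)}

== RESULT ==
["ball_in(b2,rmB)", "ball_in(b3,rmB)", "free(right)", "robot_in(rmD)"]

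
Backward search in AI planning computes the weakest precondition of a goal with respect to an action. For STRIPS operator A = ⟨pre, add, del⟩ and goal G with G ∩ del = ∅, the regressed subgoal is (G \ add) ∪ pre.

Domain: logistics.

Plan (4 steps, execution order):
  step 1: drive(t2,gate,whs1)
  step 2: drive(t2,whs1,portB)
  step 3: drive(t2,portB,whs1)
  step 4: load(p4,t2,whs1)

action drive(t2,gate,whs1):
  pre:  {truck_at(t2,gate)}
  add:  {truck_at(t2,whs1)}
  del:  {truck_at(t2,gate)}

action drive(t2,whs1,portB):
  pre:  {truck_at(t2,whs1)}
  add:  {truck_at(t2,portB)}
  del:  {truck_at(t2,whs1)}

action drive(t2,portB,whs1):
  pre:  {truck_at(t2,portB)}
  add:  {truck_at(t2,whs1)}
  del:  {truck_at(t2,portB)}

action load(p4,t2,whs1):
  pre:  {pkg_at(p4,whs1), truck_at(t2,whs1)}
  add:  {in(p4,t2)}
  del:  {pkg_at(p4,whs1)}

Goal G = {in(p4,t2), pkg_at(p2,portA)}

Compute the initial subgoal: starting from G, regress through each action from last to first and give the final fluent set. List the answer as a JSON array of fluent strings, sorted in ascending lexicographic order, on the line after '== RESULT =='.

Work backward from the goal:
  through step 4 (load(p4,t2,whs1)): drop {in(p4,t2)}, keep {pkg_at(p2,portA)}, require {pkg_at(p4,whs1), truck_at(t2,whs1)}
    → {pkg_at(p2,portA), pkg_at(p4,whs1), truck_at(t2,whs1)}
  through step 3 (drive(t2,portB,whs1)): drop {truck_at(t2,whs1)}, keep {pkg_at(p2,portA), pkg_at(p4,whs1)}, require {truck_at(t2,portB)}
    → {pkg_at(p2,portA), pkg_at(p4,whs1), truck_at(t2,portB)}
  through step 2 (drive(t2,whs1,portB)): drop {truck_at(t2,portB)}, keep {pkg_at(p2,portA), pkg_at(p4,whs1)}, require {truck_at(t2,whs1)}
    → {pkg_at(p2,portA), pkg_at(p4,whs1), truck_at(t2,whs1)}
  through step 1 (drive(t2,gate,whs1)): drop {truck_at(t2,whs1)}, keep {pkg_at(p2,portA), pkg_at(p4,whs1)}, require {truck_at(t2,gate)}
    → {pkg_at(p2,portA), pkg_at(p4,whs1), truck_at(t2,gate)}

== RESULT ==
["pkg_at(p2,portA)", "pkg_at(p4,whs1)", "truck_at(t2,gate)"]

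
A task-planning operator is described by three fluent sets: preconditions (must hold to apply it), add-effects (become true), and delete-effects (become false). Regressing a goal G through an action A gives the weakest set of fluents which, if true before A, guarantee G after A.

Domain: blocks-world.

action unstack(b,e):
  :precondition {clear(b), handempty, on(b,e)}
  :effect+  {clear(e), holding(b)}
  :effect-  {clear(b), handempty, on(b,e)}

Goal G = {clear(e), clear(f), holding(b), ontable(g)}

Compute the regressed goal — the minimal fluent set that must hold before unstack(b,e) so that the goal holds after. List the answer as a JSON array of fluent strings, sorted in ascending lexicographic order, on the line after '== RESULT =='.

Compute (G \ add) ∪ pre:
  G ∩ del = {}  (empty — regression defined)
  G \ add = {clear(e), clear(f), holding(b), ontable(g)} \ {clear(e), holding(b)} = {clear(f), ontable(g)}
  ∪ pre   = {clear(f), ontable(g)} ∪ {clear(b), handempty, on(b,e)}
          = {clear(b), clear(f), handempty, on(b,e), ontable(g)}

== RESULT ==
["clear(b)", "clear(f)", "handempty", "on(b,e)", "ontable(g)"]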